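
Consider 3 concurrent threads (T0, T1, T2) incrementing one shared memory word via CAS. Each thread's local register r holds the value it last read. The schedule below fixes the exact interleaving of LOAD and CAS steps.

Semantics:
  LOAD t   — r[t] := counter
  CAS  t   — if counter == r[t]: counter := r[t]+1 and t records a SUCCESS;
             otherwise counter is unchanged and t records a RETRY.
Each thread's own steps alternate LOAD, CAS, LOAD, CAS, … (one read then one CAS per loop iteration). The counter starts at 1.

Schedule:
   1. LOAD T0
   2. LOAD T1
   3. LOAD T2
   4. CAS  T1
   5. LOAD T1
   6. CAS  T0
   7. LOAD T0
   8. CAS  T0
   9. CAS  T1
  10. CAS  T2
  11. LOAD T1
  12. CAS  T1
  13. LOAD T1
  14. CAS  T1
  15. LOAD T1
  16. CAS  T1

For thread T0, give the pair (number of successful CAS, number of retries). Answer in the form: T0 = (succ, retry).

T0 = (1, 1)

step 1: T0 LOAD ⇒ load; ctr=1 reg=1
step 2: T1 LOAD ⇒ load; ctr=1 reg=1
step 3: T2 LOAD ⇒ load; ctr=1 reg=1
step 4: T1 CAS ⇒ ok; ctr=2 reg=1
step 5: T1 LOAD ⇒ load; ctr=2 reg=2
step 6: T0 CAS ⇒ retry; ctr=2 reg=1
step 7: T0 LOAD ⇒ load; ctr=2 reg=2
step 8: T0 CAS ⇒ ok; ctr=3 reg=2
step 9: T1 CAS ⇒ retry; ctr=3 reg=2
step 10: T2 CAS ⇒ retry; ctr=3 reg=1
step 11: T1 LOAD ⇒ load; ctr=3 reg=3
step 12: T1 CAS ⇒ ok; ctr=4 reg=3
step 13: T1 LOAD ⇒ load; ctr=4 reg=4
step 14: T1 CAS ⇒ ok; ctr=5 reg=4
step 15: T1 LOAD ⇒ load; ctr=5 reg=5
step 16: T1 CAS ⇒ ok; ctr=6 reg=5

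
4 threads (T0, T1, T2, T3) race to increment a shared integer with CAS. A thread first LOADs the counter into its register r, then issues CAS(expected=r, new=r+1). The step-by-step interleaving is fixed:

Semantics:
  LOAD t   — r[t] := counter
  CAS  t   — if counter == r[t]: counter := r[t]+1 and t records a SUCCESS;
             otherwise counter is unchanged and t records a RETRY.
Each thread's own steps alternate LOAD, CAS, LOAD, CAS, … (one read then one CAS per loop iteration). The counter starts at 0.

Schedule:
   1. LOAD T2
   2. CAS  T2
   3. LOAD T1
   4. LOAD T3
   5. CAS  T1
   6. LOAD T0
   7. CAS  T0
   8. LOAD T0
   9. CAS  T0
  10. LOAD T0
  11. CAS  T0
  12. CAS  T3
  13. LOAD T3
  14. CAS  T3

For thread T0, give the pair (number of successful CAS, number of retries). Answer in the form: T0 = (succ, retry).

T0 = (3, 0)

step 1: T2 LOAD ⇒ load; ctr=0 reg=0
step 2: T2 CAS ⇒ ok; ctr=1 reg=0
step 3: T1 LOAD ⇒ load; ctr=1 reg=1
step 4: T3 LOAD ⇒ load; ctr=1 reg=1
step 5: T1 CAS ⇒ ok; ctr=2 reg=1
step 6: T0 LOAD ⇒ load; ctr=2 reg=2
step 7: T0 CAS ⇒ ok; ctr=3 reg=2
step 8: T0 LOAD ⇒ load; ctr=3 reg=3
step 9: T0 CAS ⇒ ok; ctr=4 reg=3
step 10: T0 LOAD ⇒ load; ctr=4 reg=4
step 11: T0 CAS ⇒ ok; ctr=5 reg=4
step 12: T3 CAS ⇒ retry; ctr=5 reg=1
step 13: T3 LOAD ⇒ load; ctr=5 reg=5
step 14: T3 CAS ⇒ ok; ctr=6 reg=5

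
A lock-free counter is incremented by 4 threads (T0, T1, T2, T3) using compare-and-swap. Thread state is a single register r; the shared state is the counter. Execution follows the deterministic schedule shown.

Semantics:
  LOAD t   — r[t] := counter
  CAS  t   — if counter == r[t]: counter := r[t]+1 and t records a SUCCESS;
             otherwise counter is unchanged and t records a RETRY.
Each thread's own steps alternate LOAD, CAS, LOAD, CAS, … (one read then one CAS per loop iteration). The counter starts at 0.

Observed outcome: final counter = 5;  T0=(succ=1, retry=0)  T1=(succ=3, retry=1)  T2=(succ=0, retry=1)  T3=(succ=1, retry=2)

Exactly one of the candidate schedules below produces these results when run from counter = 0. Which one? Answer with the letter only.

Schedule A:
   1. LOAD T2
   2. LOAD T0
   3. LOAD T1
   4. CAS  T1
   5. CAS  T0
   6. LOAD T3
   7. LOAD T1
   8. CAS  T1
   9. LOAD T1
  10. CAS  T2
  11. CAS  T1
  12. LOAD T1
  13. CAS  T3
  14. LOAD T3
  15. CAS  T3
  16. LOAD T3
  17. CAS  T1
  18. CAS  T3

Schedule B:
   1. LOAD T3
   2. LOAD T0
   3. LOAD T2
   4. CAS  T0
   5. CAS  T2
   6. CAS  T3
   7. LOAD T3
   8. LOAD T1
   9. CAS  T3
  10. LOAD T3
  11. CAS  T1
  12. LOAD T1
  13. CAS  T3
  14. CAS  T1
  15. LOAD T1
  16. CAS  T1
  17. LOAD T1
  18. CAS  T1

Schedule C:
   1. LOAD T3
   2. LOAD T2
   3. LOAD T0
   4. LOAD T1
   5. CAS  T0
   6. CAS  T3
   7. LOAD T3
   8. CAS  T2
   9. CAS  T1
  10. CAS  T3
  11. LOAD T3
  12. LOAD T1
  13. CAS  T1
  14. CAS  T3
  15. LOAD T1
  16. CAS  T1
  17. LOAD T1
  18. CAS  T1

Simulating candidate C:
#1 T3 reads 0
#2 T2 reads 0
#3 T0 reads 0
#4 T1 reads 0
#5 T0 CAS(0→1) writes; counter now 1
#6 T3 CAS(0→1) fails; counter now 1
#7 T3 reads 1
#8 T2 CAS(0→1) fails; counter now 1
#9 T1 CAS(0→1) fails; counter now 1
#10 T3 CAS(1→2) writes; counter now 2
#11 T3 reads 2
#12 T1 reads 2
#13 T1 CAS(2→3) writes; counter now 3
#14 T3 CAS(2→3) fails; counter now 3
#15 T1 reads 3
#16 T1 CAS(3→4) writes; counter now 4
#17 T1 reads 4
#18 T1 CAS(4→5) writes; counter now 5

C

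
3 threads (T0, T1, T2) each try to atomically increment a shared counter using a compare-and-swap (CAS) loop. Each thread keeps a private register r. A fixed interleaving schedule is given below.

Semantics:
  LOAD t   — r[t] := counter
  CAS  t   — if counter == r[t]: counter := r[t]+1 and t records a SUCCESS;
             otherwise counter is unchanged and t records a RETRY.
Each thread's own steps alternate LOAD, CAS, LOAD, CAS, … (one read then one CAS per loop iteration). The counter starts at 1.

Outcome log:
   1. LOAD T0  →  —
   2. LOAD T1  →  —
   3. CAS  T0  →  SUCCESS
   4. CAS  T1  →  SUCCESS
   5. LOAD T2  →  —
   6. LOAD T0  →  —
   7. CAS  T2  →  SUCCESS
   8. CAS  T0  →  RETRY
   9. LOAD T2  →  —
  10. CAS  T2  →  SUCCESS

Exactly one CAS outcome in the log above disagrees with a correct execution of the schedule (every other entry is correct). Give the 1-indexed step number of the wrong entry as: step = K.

Correct run:
step 1: T0 LOAD ⇒ load; ctr=1 reg=1
step 2: T1 LOAD ⇒ load; ctr=1 reg=1
step 3: T0 CAS ⇒ ok; ctr=2 reg=1
step 4: T1 CAS ⇒ retry; ctr=2 reg=1
step 5: T2 LOAD ⇒ load; ctr=2 reg=2
step 6: T0 LOAD ⇒ load; ctr=2 reg=2
step 7: T2 CAS ⇒ ok; ctr=3 reg=2
step 8: T0 CAS ⇒ retry; ctr=3 reg=2
step 9: T2 LOAD ⇒ load; ctr=3 reg=3
step 10: T2 CAS ⇒ ok; ctr=4 reg=3
Log disagrees first at step 4.

step = 4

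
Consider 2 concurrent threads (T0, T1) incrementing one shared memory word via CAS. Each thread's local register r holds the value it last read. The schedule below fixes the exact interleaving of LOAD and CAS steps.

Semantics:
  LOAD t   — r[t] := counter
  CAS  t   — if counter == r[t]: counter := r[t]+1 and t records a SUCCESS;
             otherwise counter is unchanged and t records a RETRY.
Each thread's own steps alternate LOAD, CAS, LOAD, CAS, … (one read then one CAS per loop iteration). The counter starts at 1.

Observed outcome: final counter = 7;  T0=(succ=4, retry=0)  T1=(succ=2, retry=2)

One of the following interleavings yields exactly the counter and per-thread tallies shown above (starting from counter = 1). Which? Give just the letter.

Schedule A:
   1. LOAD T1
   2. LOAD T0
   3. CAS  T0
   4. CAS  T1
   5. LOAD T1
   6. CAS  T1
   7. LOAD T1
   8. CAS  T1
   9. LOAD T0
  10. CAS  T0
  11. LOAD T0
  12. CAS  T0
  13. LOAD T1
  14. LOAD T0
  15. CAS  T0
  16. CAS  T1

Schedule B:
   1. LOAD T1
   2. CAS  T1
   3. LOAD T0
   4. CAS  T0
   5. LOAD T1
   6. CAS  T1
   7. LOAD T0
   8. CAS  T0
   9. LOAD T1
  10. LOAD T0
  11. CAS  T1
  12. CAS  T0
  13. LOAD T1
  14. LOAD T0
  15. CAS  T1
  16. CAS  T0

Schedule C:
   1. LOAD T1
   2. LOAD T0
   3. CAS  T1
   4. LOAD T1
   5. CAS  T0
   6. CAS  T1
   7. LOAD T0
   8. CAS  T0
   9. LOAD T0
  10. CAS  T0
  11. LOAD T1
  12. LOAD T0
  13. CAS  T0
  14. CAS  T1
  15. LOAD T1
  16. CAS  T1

A

Run A:
1. LOAD T1 → mem=1 r[T1]=1 [LOAD]
2. LOAD T0 → mem=1 r[T0]=1 [LOAD]
3. CAS T0 → mem=2 r[T0]=1 [OK]
4. CAS T1 → mem=2 r[T1]=1 [RETRY]
5. LOAD T1 → mem=2 r[T1]=2 [LOAD]
6. CAS T1 → mem=3 r[T1]=2 [OK]
7. LOAD T1 → mem=3 r[T1]=3 [LOAD]
8. CAS T1 → mem=4 r[T1]=3 [OK]
9. LOAD T0 → mem=4 r[T0]=4 [LOAD]
10. CAS T0 → mem=5 r[T0]=4 [OK]
11. LOAD T0 → mem=5 r[T0]=5 [LOAD]
12. CAS T0 → mem=6 r[T0]=5 [OK]
13. LOAD T1 → mem=6 r[T1]=6 [LOAD]
14. LOAD T0 → mem=6 r[T0]=6 [LOAD]
15. CAS T0 → mem=7 r[T0]=6 [OK]
16. CAS T1 → mem=7 r[T1]=6 [RETRY]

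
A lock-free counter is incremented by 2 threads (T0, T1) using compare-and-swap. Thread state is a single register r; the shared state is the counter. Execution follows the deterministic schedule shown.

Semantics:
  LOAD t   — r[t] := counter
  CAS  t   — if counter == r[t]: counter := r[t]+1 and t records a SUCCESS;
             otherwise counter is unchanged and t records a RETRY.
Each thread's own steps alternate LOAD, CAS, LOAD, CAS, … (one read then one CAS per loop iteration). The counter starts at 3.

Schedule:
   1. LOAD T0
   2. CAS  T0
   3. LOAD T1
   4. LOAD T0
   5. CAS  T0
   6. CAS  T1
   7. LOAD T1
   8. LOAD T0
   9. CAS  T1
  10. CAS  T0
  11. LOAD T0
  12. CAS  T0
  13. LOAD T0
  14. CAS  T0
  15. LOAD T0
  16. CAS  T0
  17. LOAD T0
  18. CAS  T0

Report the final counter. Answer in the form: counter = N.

counter = 10

T0 LOAD — after: cnt=3, r=3 — load
T0 CAS — after: cnt=4, r=3 — ok
T1 LOAD — after: cnt=4, r=4 — load
T0 LOAD — after: cnt=4, r=4 — load
T0 CAS — after: cnt=5, r=4 — ok
T1 CAS — after: cnt=5, r=4 — retry
T1 LOAD — after: cnt=5, r=5 — load
T0 LOAD — after: cnt=5, r=5 — load
T1 CAS — after: cnt=6, r=5 — ok
T0 CAS — after: cnt=6, r=5 — retry
T0 LOAD — after: cnt=6, r=6 — load
T0 CAS — after: cnt=7, r=6 — ok
T0 LOAD — after: cnt=7, r=7 — load
T0 CAS — after: cnt=8, r=7 — ok
T0 LOAD — after: cnt=8, r=8 — load
T0 CAS — after: cnt=9, r=8 — ok
T0 LOAD — after: cnt=9, r=9 — load
T0 CAS — after: cnt=10, r=9 — ok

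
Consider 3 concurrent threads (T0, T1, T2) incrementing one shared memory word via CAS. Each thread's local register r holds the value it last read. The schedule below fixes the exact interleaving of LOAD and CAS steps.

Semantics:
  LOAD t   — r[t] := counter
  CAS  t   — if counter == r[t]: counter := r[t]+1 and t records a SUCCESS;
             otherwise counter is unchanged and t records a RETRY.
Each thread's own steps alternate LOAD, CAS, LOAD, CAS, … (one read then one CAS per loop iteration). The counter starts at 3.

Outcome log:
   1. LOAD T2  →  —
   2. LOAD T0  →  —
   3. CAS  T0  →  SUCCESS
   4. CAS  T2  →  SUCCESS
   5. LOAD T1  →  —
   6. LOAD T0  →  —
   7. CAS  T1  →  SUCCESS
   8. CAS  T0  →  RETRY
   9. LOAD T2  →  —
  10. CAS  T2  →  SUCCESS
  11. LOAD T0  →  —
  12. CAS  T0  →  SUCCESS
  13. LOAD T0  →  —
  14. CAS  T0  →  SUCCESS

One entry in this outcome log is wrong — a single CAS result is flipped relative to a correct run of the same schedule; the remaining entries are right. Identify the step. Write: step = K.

step = 4

Reference trace:
#1 T2 reads 3
#2 T0 reads 3
#3 T0 CAS(3→4) writes; counter now 4
#4 T2 CAS(3→4) fails; counter now 4
#5 T1 reads 4
#6 T0 reads 4
#7 T1 CAS(4→5) writes; counter now 5
#8 T0 CAS(4→5) fails; counter now 5
#9 T2 reads 5
#10 T2 CAS(5→6) writes; counter now 6
#11 T0 reads 6
#12 T0 CAS(6→7) writes; counter now 7
#13 T0 reads 7
#14 T0 CAS(7→8) writes; counter now 8
Flip is step 4.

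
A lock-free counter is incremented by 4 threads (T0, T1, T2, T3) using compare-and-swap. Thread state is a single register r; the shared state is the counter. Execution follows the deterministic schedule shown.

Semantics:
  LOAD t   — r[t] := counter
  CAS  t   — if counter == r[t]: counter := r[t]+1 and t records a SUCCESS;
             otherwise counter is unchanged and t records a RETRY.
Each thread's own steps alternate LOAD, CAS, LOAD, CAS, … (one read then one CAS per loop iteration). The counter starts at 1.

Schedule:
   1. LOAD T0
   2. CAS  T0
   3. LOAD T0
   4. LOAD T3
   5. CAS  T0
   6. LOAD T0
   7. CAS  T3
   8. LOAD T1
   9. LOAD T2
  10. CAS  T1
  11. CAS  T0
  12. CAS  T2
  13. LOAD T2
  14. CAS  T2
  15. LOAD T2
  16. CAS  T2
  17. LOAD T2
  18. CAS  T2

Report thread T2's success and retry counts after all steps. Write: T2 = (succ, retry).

#1 T0 reads 1
#2 T0 CAS(1→2) writes; counter now 2
#3 T0 reads 2
#4 T3 reads 2
#5 T0 CAS(2→3) writes; counter now 3
#6 T0 reads 3
#7 T3 CAS(2→3) fails; counter now 3
#8 T1 reads 3
#9 T2 reads 3
#10 T1 CAS(3→4) writes; counter now 4
#11 T0 CAS(3→4) fails; counter now 4
#12 T2 CAS(3→4) fails; counter now 4
#13 T2 reads 4
#14 T2 CAS(4→5) writes; counter now 5
#15 T2 reads 5
#16 T2 CAS(5→6) writes; counter now 6
#17 T2 reads 6
#18 T2 CAS(6→7) writes; counter now 7

T2 = (3, 1)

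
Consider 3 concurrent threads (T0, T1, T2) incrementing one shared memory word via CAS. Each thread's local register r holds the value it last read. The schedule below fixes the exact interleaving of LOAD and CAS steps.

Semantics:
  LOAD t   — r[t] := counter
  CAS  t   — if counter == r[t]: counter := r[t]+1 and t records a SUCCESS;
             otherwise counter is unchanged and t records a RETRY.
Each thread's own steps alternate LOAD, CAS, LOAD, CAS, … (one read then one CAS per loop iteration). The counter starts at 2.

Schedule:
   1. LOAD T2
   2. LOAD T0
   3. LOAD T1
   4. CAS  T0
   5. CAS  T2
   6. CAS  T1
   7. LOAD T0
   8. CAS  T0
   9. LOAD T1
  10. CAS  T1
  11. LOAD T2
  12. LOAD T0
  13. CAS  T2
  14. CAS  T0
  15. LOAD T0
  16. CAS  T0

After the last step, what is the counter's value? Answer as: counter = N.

[1] T2.load  rd  (counter 2, T2.r 2)
[2] T0.load  rd  (counter 2, T0.r 2)
[3] T1.load  rd  (counter 2, T1.r 2)
[4] T0.cas  hit  (counter 3, T0.r 2)
[5] T2.cas  miss  (counter 3, T2.r 2)
[6] T1.cas  miss  (counter 3, T1.r 2)
[7] T0.load  rd  (counter 3, T0.r 3)
[8] T0.cas  hit  (counter 4, T0.r 3)
[9] T1.load  rd  (counter 4, T1.r 4)
[10] T1.cas  hit  (counter 5, T1.r 4)
[11] T2.load  rd  (counter 5, T2.r 5)
[12] T0.load  rd  (counter 5, T0.r 5)
[13] T2.cas  hit  (counter 6, T2.r 5)
[14] T0.cas  miss  (counter 6, T0.r 5)
[15] T0.load  rd  (counter 6, T0.r 6)
[16] T0.cas  hit  (counter 7, T0.r 6)

counter = 7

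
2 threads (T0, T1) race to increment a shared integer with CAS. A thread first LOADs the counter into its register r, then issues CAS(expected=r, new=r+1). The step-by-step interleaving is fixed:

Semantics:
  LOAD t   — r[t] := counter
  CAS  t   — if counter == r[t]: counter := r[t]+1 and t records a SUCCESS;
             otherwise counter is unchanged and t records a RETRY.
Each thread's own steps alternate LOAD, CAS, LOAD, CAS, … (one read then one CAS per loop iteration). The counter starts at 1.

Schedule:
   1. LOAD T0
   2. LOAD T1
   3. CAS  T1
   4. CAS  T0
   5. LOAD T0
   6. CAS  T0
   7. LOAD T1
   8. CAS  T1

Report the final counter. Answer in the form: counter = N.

counter = 4

   1) LOAD T0:  M=1  r_T0=1
   2) LOAD T1:  M=1  r_T1=1
   3) CAS  T1:  M=2  r_T1=1 ✓
   4) CAS  T0:  M=2  r_T0=1 ✗
   5) LOAD T0:  M=2  r_T0=2
   6) CAS  T0:  M=3  r_T0=2 ✓
   7) LOAD T1:  M=3  r_T1=3
   8) CAS  T1:  M=4  r_T1=3 ✓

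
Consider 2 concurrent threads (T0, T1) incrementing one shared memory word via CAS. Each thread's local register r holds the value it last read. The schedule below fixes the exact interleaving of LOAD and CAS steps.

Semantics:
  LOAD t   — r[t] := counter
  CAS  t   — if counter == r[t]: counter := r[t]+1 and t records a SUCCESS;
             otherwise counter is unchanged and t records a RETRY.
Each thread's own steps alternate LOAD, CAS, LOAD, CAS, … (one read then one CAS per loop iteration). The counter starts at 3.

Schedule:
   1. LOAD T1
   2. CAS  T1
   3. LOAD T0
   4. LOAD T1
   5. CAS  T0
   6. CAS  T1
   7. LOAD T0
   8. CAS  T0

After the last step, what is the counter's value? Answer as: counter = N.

T1 LOAD — after: cnt=3, r=3 — load
T1 CAS — after: cnt=4, r=3 — ok
T0 LOAD — after: cnt=4, r=4 — load
T1 LOAD — after: cnt=4, r=4 — load
T0 CAS — after: cnt=5, r=4 — ok
T1 CAS — after: cnt=5, r=4 — retry
T0 LOAD — after: cnt=5, r=5 — load
T0 CAS — after: cnt=6, r=5 — ok

counter = 6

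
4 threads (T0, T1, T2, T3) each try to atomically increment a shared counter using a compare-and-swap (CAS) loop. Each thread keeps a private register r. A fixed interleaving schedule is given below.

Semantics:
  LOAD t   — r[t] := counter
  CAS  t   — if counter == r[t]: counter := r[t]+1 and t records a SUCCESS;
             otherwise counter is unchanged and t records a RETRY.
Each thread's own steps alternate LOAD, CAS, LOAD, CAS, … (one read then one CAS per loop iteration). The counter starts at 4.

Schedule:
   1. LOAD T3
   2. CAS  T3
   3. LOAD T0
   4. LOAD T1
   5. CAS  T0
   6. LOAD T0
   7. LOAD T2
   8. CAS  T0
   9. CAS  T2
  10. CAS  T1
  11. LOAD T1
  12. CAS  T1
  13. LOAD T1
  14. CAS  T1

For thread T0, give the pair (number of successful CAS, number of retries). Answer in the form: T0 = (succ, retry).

step 1: T3 LOAD ⇒ load; ctr=4 reg=4
step 2: T3 CAS ⇒ ok; ctr=5 reg=4
step 3: T0 LOAD ⇒ load; ctr=5 reg=5
step 4: T1 LOAD ⇒ load; ctr=5 reg=5
step 5: T0 CAS ⇒ ok; ctr=6 reg=5
step 6: T0 LOAD ⇒ load; ctr=6 reg=6
step 7: T2 LOAD ⇒ load; ctr=6 reg=6
step 8: T0 CAS ⇒ ok; ctr=7 reg=6
step 9: T2 CAS ⇒ retry; ctr=7 reg=6
step 10: T1 CAS ⇒ retry; ctr=7 reg=5
step 11: T1 LOAD ⇒ load; ctr=7 reg=7
step 12: T1 CAS ⇒ ok; ctr=8 reg=7
step 13: T1 LOAD ⇒ load; ctr=8 reg=8
step 14: T1 CAS ⇒ ok; ctr=9 reg=8

T0 = (2, 0)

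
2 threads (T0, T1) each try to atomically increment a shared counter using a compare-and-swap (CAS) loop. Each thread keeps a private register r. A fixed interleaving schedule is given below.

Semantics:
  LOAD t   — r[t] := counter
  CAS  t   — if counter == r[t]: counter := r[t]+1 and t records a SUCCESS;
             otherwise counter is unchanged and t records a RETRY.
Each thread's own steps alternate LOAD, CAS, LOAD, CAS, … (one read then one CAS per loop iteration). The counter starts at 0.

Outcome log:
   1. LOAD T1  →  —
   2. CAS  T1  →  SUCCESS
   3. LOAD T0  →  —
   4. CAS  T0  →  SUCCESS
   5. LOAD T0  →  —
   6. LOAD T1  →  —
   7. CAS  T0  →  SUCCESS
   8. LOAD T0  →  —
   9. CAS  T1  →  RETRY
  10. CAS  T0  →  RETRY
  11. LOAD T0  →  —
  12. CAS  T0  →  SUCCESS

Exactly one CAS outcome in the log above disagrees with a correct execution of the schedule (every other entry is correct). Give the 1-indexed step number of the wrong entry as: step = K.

step = 10

Reference trace:
   1) LOAD T1:  M=0  r_T1=0
   2) CAS  T1:  M=1  r_T1=0 ✓
   3) LOAD T0:  M=1  r_T0=1
   4) CAS  T0:  M=2  r_T0=1 ✓
   5) LOAD T0:  M=2  r_T0=2
   6) LOAD T1:  M=2  r_T1=2
   7) CAS  T0:  M=3  r_T0=2 ✓
   8) LOAD T0:  M=3  r_T0=3
   9) CAS  T1:  M=3  r_T1=2 ✗
  10) CAS  T0:  M=4  r_T0=3 ✓
  11) LOAD T0:  M=4  r_T0=4
  12) CAS  T0:  M=5  r_T0=4 ✓
Log disagrees first at step 10.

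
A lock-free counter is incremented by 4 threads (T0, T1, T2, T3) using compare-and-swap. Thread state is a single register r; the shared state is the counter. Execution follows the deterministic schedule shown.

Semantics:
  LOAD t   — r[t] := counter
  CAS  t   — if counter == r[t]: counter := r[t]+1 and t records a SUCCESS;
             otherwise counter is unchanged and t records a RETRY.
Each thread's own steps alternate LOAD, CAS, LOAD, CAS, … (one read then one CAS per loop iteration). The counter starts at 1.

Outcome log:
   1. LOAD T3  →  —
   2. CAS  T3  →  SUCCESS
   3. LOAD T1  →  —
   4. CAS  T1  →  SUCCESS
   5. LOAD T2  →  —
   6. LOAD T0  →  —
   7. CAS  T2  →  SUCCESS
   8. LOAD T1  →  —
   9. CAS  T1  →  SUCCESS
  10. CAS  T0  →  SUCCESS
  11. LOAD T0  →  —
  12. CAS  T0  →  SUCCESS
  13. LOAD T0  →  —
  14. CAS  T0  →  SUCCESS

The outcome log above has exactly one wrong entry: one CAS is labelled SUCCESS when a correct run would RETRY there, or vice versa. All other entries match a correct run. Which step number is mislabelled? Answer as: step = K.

step = 10

Correct run:
#1 T3 reads 1
#2 T3 CAS(1→2) writes; counter now 2
#3 T1 reads 2
#4 T1 CAS(2→3) writes; counter now 3
#5 T2 reads 3
#6 T0 reads 3
#7 T2 CAS(3→4) writes; counter now 4
#8 T1 reads 4
#9 T1 CAS(4→5) writes; counter now 5
#10 T0 CAS(3→4) fails; counter now 5
#11 T0 reads 5
#12 T0 CAS(5→6) writes; counter now 6
#13 T0 reads 6
#14 T0 CAS(6→7) writes; counter now 7
Flip is step 10.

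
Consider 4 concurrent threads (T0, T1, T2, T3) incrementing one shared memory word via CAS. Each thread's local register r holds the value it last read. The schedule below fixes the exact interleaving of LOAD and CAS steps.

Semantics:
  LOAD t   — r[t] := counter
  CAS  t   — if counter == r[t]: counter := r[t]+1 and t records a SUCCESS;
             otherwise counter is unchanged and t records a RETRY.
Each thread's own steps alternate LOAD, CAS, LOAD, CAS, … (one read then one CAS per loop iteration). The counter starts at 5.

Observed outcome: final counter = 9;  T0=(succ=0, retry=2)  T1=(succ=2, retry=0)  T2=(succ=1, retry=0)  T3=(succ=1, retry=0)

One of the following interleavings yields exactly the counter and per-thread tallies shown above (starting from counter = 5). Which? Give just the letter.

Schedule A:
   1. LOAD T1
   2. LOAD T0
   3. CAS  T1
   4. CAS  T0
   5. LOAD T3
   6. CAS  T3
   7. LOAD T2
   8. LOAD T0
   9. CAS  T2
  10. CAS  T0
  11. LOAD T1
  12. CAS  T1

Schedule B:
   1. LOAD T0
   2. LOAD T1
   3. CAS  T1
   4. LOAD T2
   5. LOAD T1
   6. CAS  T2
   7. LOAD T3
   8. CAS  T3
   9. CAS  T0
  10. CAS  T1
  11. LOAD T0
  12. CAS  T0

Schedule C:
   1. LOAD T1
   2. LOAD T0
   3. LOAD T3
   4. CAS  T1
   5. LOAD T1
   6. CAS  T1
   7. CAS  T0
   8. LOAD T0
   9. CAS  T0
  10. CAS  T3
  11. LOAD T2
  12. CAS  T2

A

Run A:
T1 LOAD — after: cnt=5, r=5 — load
T0 LOAD — after: cnt=5, r=5 — load
T1 CAS — after: cnt=6, r=5 — ok
T0 CAS — after: cnt=6, r=5 — retry
T3 LOAD — after: cnt=6, r=6 — load
T3 CAS — after: cnt=7, r=6 — ok
T2 LOAD — after: cnt=7, r=7 — load
T0 LOAD — after: cnt=7, r=7 — load
T2 CAS — after: cnt=8, r=7 — ok
T0 CAS — after: cnt=8, r=7 — retry
T1 LOAD — after: cnt=8, r=8 — load
T1 CAS — after: cnt=9, r=8 — ok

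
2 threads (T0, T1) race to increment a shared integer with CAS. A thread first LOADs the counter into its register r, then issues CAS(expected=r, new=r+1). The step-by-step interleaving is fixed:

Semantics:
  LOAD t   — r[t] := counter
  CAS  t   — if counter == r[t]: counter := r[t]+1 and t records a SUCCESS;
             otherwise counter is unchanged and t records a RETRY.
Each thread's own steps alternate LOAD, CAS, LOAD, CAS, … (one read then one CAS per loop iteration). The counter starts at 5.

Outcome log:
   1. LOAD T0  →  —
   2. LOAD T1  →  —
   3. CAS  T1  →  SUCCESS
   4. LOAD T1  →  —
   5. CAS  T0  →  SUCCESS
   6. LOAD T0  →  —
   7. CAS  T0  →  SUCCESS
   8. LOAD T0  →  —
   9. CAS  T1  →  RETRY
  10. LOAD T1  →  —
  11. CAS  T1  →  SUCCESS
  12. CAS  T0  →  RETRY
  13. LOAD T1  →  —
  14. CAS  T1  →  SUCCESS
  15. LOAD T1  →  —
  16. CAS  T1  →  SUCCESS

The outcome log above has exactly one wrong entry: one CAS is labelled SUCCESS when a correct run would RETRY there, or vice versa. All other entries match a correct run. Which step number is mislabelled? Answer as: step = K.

Re-executing:
1. LOAD T0 → mem=5 r[T0]=5 [LOAD]
2. LOAD T1 → mem=5 r[T1]=5 [LOAD]
3. CAS T1 → mem=6 r[T1]=5 [OK]
4. LOAD T1 → mem=6 r[T1]=6 [LOAD]
5. CAS T0 → mem=6 r[T0]=5 [RETRY]
6. LOAD T0 → mem=6 r[T0]=6 [LOAD]
7. CAS T0 → mem=7 r[T0]=6 [OK]
8. LOAD T0 → mem=7 r[T0]=7 [LOAD]
9. CAS T1 → mem=7 r[T1]=6 [RETRY]
10. LOAD T1 → mem=7 r[T1]=7 [LOAD]
11. CAS T1 → mem=8 r[T1]=7 [OK]
12. CAS T0 → mem=8 r[T0]=7 [RETRY]
13. LOAD T1 → mem=8 r[T1]=8 [LOAD]
14. CAS T1 → mem=9 r[T1]=8 [OK]
15. LOAD T1 → mem=9 r[T1]=9 [LOAD]
16. CAS T1 → mem=10 r[T1]=9 [OK]
Flip is step 5.

step = 5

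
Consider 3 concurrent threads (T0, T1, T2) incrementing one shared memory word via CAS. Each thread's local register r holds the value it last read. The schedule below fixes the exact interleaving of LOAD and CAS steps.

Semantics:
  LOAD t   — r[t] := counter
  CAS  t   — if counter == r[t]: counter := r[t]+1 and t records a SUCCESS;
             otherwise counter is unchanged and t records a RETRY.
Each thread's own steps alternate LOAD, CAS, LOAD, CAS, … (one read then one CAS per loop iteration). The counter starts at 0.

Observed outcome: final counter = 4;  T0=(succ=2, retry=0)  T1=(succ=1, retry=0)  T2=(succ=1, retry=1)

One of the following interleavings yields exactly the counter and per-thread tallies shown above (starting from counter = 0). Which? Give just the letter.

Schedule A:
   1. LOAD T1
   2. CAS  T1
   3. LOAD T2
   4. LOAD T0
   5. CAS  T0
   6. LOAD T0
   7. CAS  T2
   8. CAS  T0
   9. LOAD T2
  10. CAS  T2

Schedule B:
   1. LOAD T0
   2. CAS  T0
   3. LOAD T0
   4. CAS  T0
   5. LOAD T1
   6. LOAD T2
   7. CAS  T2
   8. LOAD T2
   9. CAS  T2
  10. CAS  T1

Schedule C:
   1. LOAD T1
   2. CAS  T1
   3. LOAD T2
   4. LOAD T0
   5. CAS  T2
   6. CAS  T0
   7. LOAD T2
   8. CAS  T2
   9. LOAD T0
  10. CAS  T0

Simulating candidate A:
[1] T1.load  rd  (counter 0, T1.r 0)
[2] T1.cas  hit  (counter 1, T1.r 0)
[3] T2.load  rd  (counter 1, T2.r 1)
[4] T0.load  rd  (counter 1, T0.r 1)
[5] T0.cas  hit  (counter 2, T0.r 1)
[6] T0.load  rd  (counter 2, T0.r 2)
[7] T2.cas  miss  (counter 2, T2.r 1)
[8] T0.cas  hit  (counter 3, T0.r 2)
[9] T2.load  rd  (counter 3, T2.r 3)
[10] T2.cas  hit  (counter 4, T2.r 3)

A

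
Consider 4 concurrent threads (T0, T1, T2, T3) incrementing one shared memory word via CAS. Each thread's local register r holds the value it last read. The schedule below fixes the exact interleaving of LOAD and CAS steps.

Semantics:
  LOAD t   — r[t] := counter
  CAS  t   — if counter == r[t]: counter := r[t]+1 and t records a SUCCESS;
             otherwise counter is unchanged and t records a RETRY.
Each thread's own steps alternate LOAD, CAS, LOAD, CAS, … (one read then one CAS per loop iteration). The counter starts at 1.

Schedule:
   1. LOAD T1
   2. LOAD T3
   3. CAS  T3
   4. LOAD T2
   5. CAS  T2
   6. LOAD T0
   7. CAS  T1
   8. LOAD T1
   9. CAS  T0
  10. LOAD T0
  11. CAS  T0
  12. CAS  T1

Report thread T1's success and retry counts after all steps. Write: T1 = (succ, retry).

T1 = (0, 2)

[1] T1.load  rd  (counter 1, T1.r 1)
[2] T3.load  rd  (counter 1, T3.r 1)
[3] T3.cas  hit  (counter 2, T3.r 1)
[4] T2.load  rd  (counter 2, T2.r 2)
[5] T2.cas  hit  (counter 3, T2.r 2)
[6] T0.load  rd  (counter 3, T0.r 3)
[7] T1.cas  miss  (counter 3, T1.r 1)
[8] T1.load  rd  (counter 3, T1.r 3)
[9] T0.cas  hit  (counter 4, T0.r 3)
[10] T0.load  rd  (counter 4, T0.r 4)
[11] T0.cas  hit  (counter 5, T0.r 4)
[12] T1.cas  miss  (counter 5, T1.r 3)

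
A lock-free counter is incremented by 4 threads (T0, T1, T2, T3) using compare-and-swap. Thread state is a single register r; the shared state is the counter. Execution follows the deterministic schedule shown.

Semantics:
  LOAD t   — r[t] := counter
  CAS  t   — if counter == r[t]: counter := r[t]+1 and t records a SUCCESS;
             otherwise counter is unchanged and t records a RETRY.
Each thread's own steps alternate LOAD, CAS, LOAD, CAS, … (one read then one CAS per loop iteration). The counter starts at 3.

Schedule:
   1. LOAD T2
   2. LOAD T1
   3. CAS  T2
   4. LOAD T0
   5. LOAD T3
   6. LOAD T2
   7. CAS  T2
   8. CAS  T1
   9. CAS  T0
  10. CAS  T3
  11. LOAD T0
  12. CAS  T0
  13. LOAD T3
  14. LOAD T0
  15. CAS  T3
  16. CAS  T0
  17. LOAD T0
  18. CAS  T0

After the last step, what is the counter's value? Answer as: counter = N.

counter = 8

#1 T2 reads 3
#2 T1 reads 3
#3 T2 CAS(3→4) writes; counter now 4
#4 T0 reads 4
#5 T3 reads 4
#6 T2 reads 4
#7 T2 CAS(4→5) writes; counter now 5
#8 T1 CAS(3→4) fails; counter now 5
#9 T0 CAS(4→5) fails; counter now 5
#10 T3 CAS(4→5) fails; counter now 5
#11 T0 reads 5
#12 T0 CAS(5→6) writes; counter now 6
#13 T3 reads 6
#14 T0 reads 6
#15 T3 CAS(6→7) writes; counter now 7
#16 T0 CAS(6→7) fails; counter now 7
#17 T0 reads 7
#18 T0 CAS(7→8) writes; counter now 8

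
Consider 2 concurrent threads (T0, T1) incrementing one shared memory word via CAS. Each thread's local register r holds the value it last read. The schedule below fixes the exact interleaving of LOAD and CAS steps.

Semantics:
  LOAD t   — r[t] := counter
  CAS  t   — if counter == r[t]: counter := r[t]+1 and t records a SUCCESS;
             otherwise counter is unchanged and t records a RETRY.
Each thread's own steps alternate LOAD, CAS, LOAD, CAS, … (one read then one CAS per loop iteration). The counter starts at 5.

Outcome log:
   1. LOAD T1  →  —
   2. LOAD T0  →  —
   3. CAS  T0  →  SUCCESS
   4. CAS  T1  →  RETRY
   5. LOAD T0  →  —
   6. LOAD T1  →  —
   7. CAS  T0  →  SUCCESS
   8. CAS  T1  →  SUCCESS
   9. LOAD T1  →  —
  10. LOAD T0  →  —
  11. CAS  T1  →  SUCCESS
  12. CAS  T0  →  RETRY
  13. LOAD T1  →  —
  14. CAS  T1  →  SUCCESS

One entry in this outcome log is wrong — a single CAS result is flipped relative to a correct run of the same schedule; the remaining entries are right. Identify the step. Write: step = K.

Re-executing:
T1 LOAD — after: cnt=5, r=5 — load
T0 LOAD — after: cnt=5, r=5 — load
T0 CAS — after: cnt=6, r=5 — ok
T1 CAS — after: cnt=6, r=5 — retry
T0 LOAD — after: cnt=6, r=6 — load
T1 LOAD — after: cnt=6, r=6 — load
T0 CAS — after: cnt=7, r=6 — ok
T1 CAS — after: cnt=7, r=6 — retry
T1 LOAD — after: cnt=7, r=7 — load
T0 LOAD — after: cnt=7, r=7 — load
T1 CAS — after: cnt=8, r=7 — ok
T0 CAS — after: cnt=8, r=7 — retry
T1 LOAD — after: cnt=8, r=8 — load
T1 CAS — after: cnt=9, r=8 — ok
Log disagrees first at step 8.

step = 8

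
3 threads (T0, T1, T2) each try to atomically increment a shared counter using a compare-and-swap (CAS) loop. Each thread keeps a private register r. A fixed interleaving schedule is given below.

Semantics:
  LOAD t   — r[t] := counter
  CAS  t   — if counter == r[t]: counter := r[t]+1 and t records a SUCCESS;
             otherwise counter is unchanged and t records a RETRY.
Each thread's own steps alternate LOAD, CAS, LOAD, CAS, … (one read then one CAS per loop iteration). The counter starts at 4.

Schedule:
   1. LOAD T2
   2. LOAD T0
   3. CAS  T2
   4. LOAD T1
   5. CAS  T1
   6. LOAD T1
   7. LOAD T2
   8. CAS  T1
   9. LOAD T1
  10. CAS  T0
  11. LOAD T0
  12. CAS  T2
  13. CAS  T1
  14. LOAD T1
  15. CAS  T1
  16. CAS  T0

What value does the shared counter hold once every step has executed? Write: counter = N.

[1] T2.load  rd  (counter 4, T2.r 4)
[2] T0.load  rd  (counter 4, T0.r 4)
[3] T2.cas  hit  (counter 5, T2.r 4)
[4] T1.load  rd  (counter 5, T1.r 5)
[5] T1.cas  hit  (counter 6, T1.r 5)
[6] T1.load  rd  (counter 6, T1.r 6)
[7] T2.load  rd  (counter 6, T2.r 6)
[8] T1.cas  hit  (counter 7, T1.r 6)
[9] T1.load  rd  (counter 7, T1.r 7)
[10] T0.cas  miss  (counter 7, T0.r 4)
[11] T0.load  rd  (counter 7, T0.r 7)
[12] T2.cas  miss  (counter 7, T2.r 6)
[13] T1.cas  hit  (counter 8, T1.r 7)
[14] T1.load  rd  (counter 8, T1.r 8)
[15] T1.cas  hit  (counter 9, T1.r 8)
[16] T0.cas  miss  (counter 9, T0.r 7)

counter = 9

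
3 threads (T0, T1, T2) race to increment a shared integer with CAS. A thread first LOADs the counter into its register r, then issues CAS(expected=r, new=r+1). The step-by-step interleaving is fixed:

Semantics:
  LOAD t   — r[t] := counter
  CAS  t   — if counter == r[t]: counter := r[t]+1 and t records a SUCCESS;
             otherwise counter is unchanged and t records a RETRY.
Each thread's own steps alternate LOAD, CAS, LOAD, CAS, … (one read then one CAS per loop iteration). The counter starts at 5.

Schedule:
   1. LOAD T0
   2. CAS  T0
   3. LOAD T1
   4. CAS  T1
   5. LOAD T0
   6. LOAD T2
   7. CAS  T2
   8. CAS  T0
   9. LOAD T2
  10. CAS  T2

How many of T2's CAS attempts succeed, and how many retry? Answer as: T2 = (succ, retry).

#1 T0 reads 5
#2 T0 CAS(5→6) writes; counter now 6
#3 T1 reads 6
#4 T1 CAS(6→7) writes; counter now 7
#5 T0 reads 7
#6 T2 reads 7
#7 T2 CAS(7→8) writes; counter now 8
#8 T0 CAS(7→8) fails; counter now 8
#9 T2 reads 8
#10 T2 CAS(8→9) writes; counter now 9

T2 = (2, 0)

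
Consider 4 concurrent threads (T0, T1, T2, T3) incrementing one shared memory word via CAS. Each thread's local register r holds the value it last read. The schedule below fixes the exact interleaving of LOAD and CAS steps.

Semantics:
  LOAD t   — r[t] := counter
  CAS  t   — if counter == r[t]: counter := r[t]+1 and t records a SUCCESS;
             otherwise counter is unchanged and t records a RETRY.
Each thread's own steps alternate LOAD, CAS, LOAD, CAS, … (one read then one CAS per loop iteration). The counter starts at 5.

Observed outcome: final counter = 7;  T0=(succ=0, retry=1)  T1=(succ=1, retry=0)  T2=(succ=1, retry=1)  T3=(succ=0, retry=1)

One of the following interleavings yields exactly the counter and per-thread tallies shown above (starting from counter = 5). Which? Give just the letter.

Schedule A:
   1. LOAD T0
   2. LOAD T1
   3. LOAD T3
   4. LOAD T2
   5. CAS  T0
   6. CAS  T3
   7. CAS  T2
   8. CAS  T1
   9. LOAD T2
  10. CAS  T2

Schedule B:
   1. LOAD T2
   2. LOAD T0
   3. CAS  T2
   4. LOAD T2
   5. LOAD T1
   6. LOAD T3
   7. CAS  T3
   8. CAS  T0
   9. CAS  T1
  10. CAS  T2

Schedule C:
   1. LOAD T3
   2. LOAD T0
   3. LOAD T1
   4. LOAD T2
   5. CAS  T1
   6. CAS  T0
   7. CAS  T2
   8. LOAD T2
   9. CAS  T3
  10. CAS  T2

C

Tracing schedule C:
   1) LOAD T3:  M=5  r_T3=5
   2) LOAD T0:  M=5  r_T0=5
   3) LOAD T1:  M=5  r_T1=5
   4) LOAD T2:  M=5  r_T2=5
   5) CAS  T1:  M=6  r_T1=5 ✓
   6) CAS  T0:  M=6  r_T0=5 ✗
   7) CAS  T2:  M=6  r_T2=5 ✗
   8) LOAD T2:  M=6  r_T2=6
   9) CAS  T3:  M=6  r_T3=5 ✗
  10) CAS  T2:  M=7  r_T2=6 ✓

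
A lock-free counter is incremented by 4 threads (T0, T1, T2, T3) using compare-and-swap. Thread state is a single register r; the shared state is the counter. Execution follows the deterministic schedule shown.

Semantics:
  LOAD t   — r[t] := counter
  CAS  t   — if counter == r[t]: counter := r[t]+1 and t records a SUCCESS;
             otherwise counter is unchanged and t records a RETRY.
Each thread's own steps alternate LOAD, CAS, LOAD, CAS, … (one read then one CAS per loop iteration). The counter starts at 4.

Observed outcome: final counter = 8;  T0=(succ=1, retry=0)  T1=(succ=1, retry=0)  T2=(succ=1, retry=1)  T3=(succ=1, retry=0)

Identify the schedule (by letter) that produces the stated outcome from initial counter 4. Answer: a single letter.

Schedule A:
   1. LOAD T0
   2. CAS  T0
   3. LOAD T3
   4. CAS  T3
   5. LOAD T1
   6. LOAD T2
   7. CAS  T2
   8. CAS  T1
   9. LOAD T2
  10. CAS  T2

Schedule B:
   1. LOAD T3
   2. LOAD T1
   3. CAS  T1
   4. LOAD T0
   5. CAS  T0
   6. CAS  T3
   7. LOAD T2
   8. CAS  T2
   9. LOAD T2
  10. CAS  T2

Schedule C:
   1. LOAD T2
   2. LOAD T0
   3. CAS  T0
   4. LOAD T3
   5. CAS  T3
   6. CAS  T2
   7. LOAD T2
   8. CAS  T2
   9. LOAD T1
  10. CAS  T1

Run C:
T2 LOAD — after: cnt=4, r=4 — load
T0 LOAD — after: cnt=4, r=4 — load
T0 CAS — after: cnt=5, r=4 — ok
T3 LOAD — after: cnt=5, r=5 — load
T3 CAS — after: cnt=6, r=5 — ok
T2 CAS — after: cnt=6, r=4 — retry
T2 LOAD — after: cnt=6, r=6 — load
T2 CAS — after: cnt=7, r=6 — ok
T1 LOAD — after: cnt=7, r=7 — load
T1 CAS — after: cnt=8, r=7 — ok

C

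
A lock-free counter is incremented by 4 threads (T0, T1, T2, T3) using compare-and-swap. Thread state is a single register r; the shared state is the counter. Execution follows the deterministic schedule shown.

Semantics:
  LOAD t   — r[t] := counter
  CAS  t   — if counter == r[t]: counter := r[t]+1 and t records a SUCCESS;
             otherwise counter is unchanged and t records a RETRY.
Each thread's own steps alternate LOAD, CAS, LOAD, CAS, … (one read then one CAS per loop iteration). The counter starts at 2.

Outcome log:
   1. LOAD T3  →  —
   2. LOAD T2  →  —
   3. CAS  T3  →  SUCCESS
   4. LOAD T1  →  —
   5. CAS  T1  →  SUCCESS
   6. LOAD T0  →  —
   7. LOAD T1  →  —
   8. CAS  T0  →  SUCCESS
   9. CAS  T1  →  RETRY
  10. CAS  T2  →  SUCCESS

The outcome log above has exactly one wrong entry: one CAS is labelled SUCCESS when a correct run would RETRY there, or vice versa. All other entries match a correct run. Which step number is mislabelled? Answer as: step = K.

step = 10

Re-executing:
[1] T3.load  rd  (counter 2, T3.r 2)
[2] T2.load  rd  (counter 2, T2.r 2)
[3] T3.cas  hit  (counter 3, T3.r 2)
[4] T1.load  rd  (counter 3, T1.r 3)
[5] T1.cas  hit  (counter 4, T1.r 3)
[6] T0.load  rd  (counter 4, T0.r 4)
[7] T1.load  rd  (counter 4, T1.r 4)
[8] T0.cas  hit  (counter 5, T0.r 4)
[9] T1.cas  miss  (counter 5, T1.r 4)
[10] T2.cas  miss  (counter 5, T2.r 2)
Log disagrees first at step 10.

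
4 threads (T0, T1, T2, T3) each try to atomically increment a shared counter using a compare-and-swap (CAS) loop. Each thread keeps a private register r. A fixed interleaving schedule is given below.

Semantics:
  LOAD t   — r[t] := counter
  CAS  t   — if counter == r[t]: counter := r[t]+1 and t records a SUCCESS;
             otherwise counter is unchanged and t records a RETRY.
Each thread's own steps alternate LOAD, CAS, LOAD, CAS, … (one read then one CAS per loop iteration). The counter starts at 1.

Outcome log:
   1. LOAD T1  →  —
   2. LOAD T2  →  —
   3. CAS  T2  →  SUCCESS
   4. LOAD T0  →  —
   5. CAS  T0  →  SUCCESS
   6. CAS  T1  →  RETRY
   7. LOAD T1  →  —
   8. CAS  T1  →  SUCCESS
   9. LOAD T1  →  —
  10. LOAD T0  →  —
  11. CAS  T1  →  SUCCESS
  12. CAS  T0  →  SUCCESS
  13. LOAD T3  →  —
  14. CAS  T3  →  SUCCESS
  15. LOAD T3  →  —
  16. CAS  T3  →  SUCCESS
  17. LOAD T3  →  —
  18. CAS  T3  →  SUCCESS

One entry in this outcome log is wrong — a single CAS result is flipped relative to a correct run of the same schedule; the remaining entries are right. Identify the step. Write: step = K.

Correct run:
T1 LOAD — after: cnt=1, r=1 — load
T2 LOAD — after: cnt=1, r=1 — load
T2 CAS — after: cnt=2, r=1 — ok
T0 LOAD — after: cnt=2, r=2 — load
T0 CAS — after: cnt=3, r=2 — ok
T1 CAS — after: cnt=3, r=1 — retry
T1 LOAD — after: cnt=3, r=3 — load
T1 CAS — after: cnt=4, r=3 — ok
T1 LOAD — after: cnt=4, r=4 — load
T0 LOAD — after: cnt=4, r=4 — load
T1 CAS — after: cnt=5, r=4 — ok
T0 CAS — after: cnt=5, r=4 — retry
T3 LOAD — after: cnt=5, r=5 — load
T3 CAS — after: cnt=6, r=5 — ok
T3 LOAD — after: cnt=6, r=6 — load
T3 CAS — after: cnt=7, r=6 — ok
T3 LOAD — after: cnt=7, r=7 — load
T3 CAS — after: cnt=8, r=7 — ok
Log disagrees first at step 12.

step = 12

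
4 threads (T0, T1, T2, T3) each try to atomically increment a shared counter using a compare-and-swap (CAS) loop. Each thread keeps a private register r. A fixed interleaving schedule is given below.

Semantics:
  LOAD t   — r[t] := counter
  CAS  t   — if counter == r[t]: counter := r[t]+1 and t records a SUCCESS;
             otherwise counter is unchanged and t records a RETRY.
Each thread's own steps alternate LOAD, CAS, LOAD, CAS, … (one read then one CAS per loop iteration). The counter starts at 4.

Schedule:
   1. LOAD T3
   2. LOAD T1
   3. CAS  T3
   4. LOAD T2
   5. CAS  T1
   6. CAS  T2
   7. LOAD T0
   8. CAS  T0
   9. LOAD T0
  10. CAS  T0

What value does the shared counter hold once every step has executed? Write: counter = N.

counter = 8

1. LOAD T3 → mem=4 r[T3]=4 [LOAD]
2. LOAD T1 → mem=4 r[T1]=4 [LOAD]
3. CAS T3 → mem=5 r[T3]=4 [OK]
4. LOAD T2 → mem=5 r[T2]=5 [LOAD]
5. CAS T1 → mem=5 r[T1]=4 [RETRY]
6. CAS T2 → mem=6 r[T2]=5 [OK]
7. LOAD T0 → mem=6 r[T0]=6 [LOAD]
8. CAS T0 → mem=7 r[T0]=6 [OK]
9. LOAD T0 → mem=7 r[T0]=7 [LOAD]
10. CAS T0 → mem=8 r[T0]=7 [OK]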